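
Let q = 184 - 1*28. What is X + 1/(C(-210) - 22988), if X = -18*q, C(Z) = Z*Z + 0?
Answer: -59282495/21112 ≈ -2808.0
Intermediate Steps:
q = 156 (q = 184 - 28 = 156)
C(Z) = Z**2 (C(Z) = Z**2 + 0 = Z**2)
X = -2808 (X = -18*156 = -2808)
X + 1/(C(-210) - 22988) = -2808 + 1/((-210)**2 - 22988) = -2808 + 1/(44100 - 22988) = -2808 + 1/21112 = -59282495/21112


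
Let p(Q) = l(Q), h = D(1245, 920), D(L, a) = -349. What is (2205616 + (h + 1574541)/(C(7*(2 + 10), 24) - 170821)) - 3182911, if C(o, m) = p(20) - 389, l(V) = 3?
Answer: -167321319257/171207 ≈ -9.7730e+5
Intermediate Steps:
h = -349
p(Q) = 3
C(o, m) = -386 (C(o, m) = 3 - 389 = -386)
(2205616 + (h + 1574541)/(C(7*(2 + 10), 24) - 170821)) - 3182911 = (2205616 + (-349 + 1574541)/(-386 - 170821)) - 3182911 = (2205616 + 1574192/(-171207)) - 3182911 = (2205616 + 1574192*(-1/171207)) - 3182911 = (2205616 - 1574192/171207) - 3182911 = 377615324320/171207 - 3182911 = -167321319257/171207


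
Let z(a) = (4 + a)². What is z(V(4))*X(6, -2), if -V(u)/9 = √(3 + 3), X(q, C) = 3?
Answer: 1506 - 216*√6 ≈ 976.91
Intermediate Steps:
V(u) = -9*√6 (V(u) = -9*√(3 + 3) = -9*√6)
z(V(4))*X(6, -2) = (4 - 9*√6)²*3 = 3*(4 - 9*√6)²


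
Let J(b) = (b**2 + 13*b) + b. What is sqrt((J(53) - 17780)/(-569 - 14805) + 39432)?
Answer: sqrt(9320361387078)/15374 ≈ 198.58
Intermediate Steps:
J(b) = b**2 + 14*b
sqrt((J(53) - 17780)/(-569 - 14805) + 39432) = sqrt((53*(14 + 53) - 17780)/(-569 - 14805) + 39432) = sqrt((53*67 - 17780)/(-15374) + 39432) = sqrt((3551 - 17780)*(-1/15374) + 39432) = sqrt(-14229*(-1/15374) + 39432) = sqrt(14229/15374 + 39432) = sqrt(606241797/15374) = sqrt(9320361387078)/15374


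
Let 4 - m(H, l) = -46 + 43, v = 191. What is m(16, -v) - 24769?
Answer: -24762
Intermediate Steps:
m(H, l) = 7 (m(H, l) = 4 - (-46 + 43) = 4 - 1*(-3) = 4 + 3 = 7)
m(16, -v) - 24769 = 7 - 24769 = -24762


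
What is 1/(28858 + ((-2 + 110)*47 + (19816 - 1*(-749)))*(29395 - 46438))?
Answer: -1/436970705 ≈ -2.2885e-9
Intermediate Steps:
1/(28858 + ((-2 + 110)*47 + (19816 - 1*(-749)))*(29395 - 46438)) = 1/(28858 + (108*47 + (19816 + 749))*(-17043)) = 1/(28858 + (5076 + 20565)*(-17043)) = 1/(28858 + 25641*(-17043)) = 1/(28858 - 436999563) = 1/(-436970705) = -1/436970705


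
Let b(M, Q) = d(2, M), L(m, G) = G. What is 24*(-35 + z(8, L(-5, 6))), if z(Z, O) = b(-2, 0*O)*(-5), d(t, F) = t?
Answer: -1080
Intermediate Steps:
b(M, Q) = 2
z(Z, O) = -10 (z(Z, O) = 2*(-5) = -10)
24*(-35 + z(8, L(-5, 6))) = 24*(-35 - 10) = 24*(-45) = -1080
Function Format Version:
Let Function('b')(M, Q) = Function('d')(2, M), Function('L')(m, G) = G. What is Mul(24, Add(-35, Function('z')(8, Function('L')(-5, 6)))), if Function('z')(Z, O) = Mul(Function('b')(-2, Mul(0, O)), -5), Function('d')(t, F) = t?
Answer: -1080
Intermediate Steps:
Function('b')(M, Q) = 2
Function('z')(Z, O) = -10 (Function('z')(Z, O) = Mul(2, -5) = -10)
Mul(24, Add(-35, Function('z')(8, Function('L')(-5, 6)))) = Mul(24, Add(-35, -10)) = Mul(24, -45) = -1080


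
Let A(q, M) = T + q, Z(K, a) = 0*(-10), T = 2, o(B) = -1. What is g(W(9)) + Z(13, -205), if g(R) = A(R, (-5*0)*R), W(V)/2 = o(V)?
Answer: 0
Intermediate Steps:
W(V) = -2 (W(V) = 2*(-1) = -2)
Z(K, a) = 0
A(q, M) = 2 + q
g(R) = 2 + R
g(W(9)) + Z(13, -205) = (2 - 2) + 0 = 0 + 0 = 0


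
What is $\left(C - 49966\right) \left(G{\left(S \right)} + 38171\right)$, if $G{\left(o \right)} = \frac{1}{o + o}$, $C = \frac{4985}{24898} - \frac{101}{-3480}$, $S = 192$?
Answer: $- \frac{107554621862288777}{56392704} \approx -1.9072 \cdot 10^{9}$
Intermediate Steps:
$C = \frac{9931249}{43322520}$ ($C = 4985 \cdot \frac{1}{24898} - - \frac{101}{3480} = \frac{4985}{24898} + \frac{101}{3480} = \frac{9931249}{43322520} \approx 0.22924$)
$G{\left(o \right)} = \frac{1}{2 o}$
$\left(C - 49966\right) \left(G{\left(S \right)} + 38171\right) = \left(\frac{9931249}{43322520} - 49966\right) \left(\frac{1}{2 \cdot 192} + 38171\right) = - \frac{2164643103071 \left(\frac{1}{2} \cdot \frac{1}{192} + 38171\right)}{43322520} = - \frac{2164643103071 \left(\frac{1}{384} + 38171\right)}{43322520} = \left(- \frac{2164643103071}{43322520}\right) \frac{14657665}{384} = - \frac{107554621862288777}{56392704}$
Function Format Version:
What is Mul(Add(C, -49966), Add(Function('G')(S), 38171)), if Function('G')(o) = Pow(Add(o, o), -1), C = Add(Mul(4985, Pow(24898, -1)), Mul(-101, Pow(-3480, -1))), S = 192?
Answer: Rational(-107554621862288777, 56392704) ≈ -1.9072e+9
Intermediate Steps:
C = Rational(9931249, 43322520) (C = Add(Mul(4985, Rational(1, 24898)), Mul(-101, Rational(-1, 3480))) = Add(Rational(4985, 24898), Rational(101, 3480)) = Rational(9931249, 43322520) ≈ 0.22924)
Function('G')(o) = Mul(Rational(1, 2), Pow(o, -1)) (Function('G')(o) = Pow(Mul(2, o), -1) = Mul(Rational(1, 2), Pow(o, -1)))
Mul(Add(C, -49966), Add(Function('G')(S), 38171)) = Mul(Add(Rational(9931249, 43322520), -49966), Add(Mul(Rational(1, 2), Pow(192, -1)), 38171)) = Mul(Rational(-2164643103071, 43322520), Add(Mul(Rational(1, 2), Rational(1, 192)), 38171)) = Mul(Rational(-2164643103071, 43322520), Add(Rational(1, 384), 38171)) = Mul(Rational(-2164643103071, 43322520), Rational(14657665, 384)) = Rational(-107554621862288777, 56392704)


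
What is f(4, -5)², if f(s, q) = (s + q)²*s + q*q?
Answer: 841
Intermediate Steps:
f(s, q) = q² + s*(q + s)² (f(s, q) = (q + s)²*s + q² = s*(q + s)² + q² = q² + s*(q + s)²)
f(4, -5)² = ((-5)² + 4*(-5 + 4)²)² = (25 + 4*(-1)²)² = (25 + 4*1)² = (25 + 4)² = 29² = 841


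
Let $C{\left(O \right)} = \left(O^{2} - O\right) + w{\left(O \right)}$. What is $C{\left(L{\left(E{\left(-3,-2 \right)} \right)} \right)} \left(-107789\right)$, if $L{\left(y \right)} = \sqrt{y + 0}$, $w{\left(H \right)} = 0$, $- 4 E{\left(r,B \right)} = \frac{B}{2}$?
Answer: $\frac{107789}{4} \approx 26947.0$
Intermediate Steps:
$E{\left(r,B \right)} = - \frac{B}{8}$ ($E{\left(r,B \right)} = - \frac{B \frac{1}{2}}{4} = - \frac{\frac{1}{2} B}{4} = - \frac{B}{8}$)
$L{\left(y \right)} = \sqrt{y}$
$C{\left(O \right)} = O^{2} - O$ ($C{\left(O \right)} = \left(O^{2} - O\right) + 0 = O^{2} - O$)
$C{\left(L{\left(E{\left(-3,-2 \right)} \right)} \right)} \left(-107789\right) = \sqrt{\left(- \frac{1}{8}\right) \left(-2\right)} \left(-1 + \sqrt{\left(- \frac{1}{8}\right) \left(-2\right)}\right) \left(-107789\right) = \frac{-1 + \sqrt{\frac{1}{4}}}{2} \left(-107789\right) = \frac{-1 + \frac{1}{2}}{2} \left(-107789\right) = \frac{1}{2} \left(- \frac{1}{2}\right) \left(-107789\right) = \left(- \frac{1}{4}\right) \left(-107789\right) = \frac{107789}{4}$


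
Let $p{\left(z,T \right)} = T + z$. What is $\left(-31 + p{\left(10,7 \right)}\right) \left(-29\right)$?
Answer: $406$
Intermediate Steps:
$\left(-31 + p{\left(10,7 \right)}\right) \left(-29\right) = \left(-31 + \left(7 + 10\right)\right) \left(-29\right) = \left(-31 + 17\right) \left(-29\right) = \left(-14\right) \left(-29\right) = 406$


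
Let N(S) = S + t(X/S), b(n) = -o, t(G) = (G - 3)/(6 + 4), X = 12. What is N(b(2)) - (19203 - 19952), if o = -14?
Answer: 10679/14 ≈ 762.79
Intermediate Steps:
t(G) = -3/10 + G/10 (t(G) = (-3 + G)/10 = (-3 + G)*(1/10) = -3/10 + G/10)
b(n) = 14 (b(n) = -1*(-14) = 14)
N(S) = -3/10 + S + 6/(5*S) (N(S) = S + (-3/10 + (12/S)/10) = S + (-3/10 + 6/(5*S)) = -3/10 + S + 6/(5*S))
N(b(2)) - (19203 - 19952) = (-3/10 + 14 + (6/5)/14) - (19203 - 19952) = (-3/10 + 14 + (6/5)*(1/14)) - 1*(-749) = (-3/10 + 14 + 3/35) + 749 = 193/14 + 749 = 10679/14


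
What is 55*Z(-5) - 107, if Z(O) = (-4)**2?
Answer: 773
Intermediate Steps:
Z(O) = 16
55*Z(-5) - 107 = 55*16 - 107 = 880 - 107 = 773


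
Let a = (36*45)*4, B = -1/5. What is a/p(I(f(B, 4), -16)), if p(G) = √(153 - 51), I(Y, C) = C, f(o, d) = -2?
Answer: 1080*√102/17 ≈ 641.62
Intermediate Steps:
B = -⅕ (B = -1*⅕ = -⅕ ≈ -0.20000)
p(G) = √102
a = 6480 (a = 1620*4 = 6480)
a/p(I(f(B, 4), -16)) = 6480/(√102) = 6480*(√102/102) = 1080*√102/17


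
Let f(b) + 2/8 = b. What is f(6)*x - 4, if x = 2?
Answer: 15/2 ≈ 7.5000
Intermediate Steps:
f(b) = -¼ + b
f(6)*x - 4 = (-¼ + 6)*2 - 4 = (23/4)*2 - 4 = 23/2 - 4 = 15/2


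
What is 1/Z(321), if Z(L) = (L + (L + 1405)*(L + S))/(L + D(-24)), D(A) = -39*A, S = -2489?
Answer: -1257/3741647 ≈ -0.00033595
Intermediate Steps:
Z(L) = (L + (-2489 + L)*(1405 + L))/(936 + L) (Z(L) = (L + (L + 1405)*(L - 2489))/(L - 39*(-24)) = (L + (1405 + L)*(-2489 + L))/(L + 936) = (L + (-2489 + L)*(1405 + L))/(936 + L))
1/Z(321) = 1/((-3497045 + 321² - 1083*321)/(936 + 321)) = 1/((-3497045 + 103041 - 347643)/1257) = 1/((1/1257)*(-3741647)) = 1/(-3741647/1257) = -1257/3741647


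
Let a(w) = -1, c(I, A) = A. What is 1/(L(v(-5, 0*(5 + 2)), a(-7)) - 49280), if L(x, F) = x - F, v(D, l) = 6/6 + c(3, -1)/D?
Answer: -5/246389 ≈ -2.0293e-5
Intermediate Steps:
v(D, l) = 1 - 1/D (v(D, l) = 6/6 - 1/D = 6*(⅙) - 1/D = 1 - 1/D)
1/(L(v(-5, 0*(5 + 2)), a(-7)) - 49280) = 1/(((-1 - 5)/(-5) - 1*(-1)) - 49280) = 1/((-⅕*(-6) + 1) - 49280) = 1/((6/5 + 1) - 49280) = 1/(11/5 - 49280) = 1/(-246389/5) = -5/246389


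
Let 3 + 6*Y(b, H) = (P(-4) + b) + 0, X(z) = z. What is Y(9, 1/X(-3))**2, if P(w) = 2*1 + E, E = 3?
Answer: 121/36 ≈ 3.3611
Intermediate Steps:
P(w) = 5 (P(w) = 2*1 + 3 = 2 + 3 = 5)
Y(b, H) = 1/3 + b/6 (Y(b, H) = -1/2 + ((5 + b) + 0)/6 = -1/2 + (5 + b)/6 = -1/2 + (5/6 + b/6) = 1/3 + b/6)
Y(9, 1/X(-3))**2 = (1/3 + (1/6)*9)**2 = (1/3 + 3/2)**2 = (11/6)**2 = 121/36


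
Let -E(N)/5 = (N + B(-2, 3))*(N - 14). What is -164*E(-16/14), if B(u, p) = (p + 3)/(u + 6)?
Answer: -217300/49 ≈ -4434.7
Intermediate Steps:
B(u, p) = (3 + p)/(6 + u)
E(N) = -5*(-14 + N)*(3/2 + N) (E(N) = -5*(N + (3 + 3)/(6 - 2))*(N - 14) = -5*(N + 6/4)*(-14 + N) = -5*(N + (¼)*6)*(-14 + N) = -5*(N + 3/2)*(-14 + N) = -5*(3/2 + N)*(-14 + N) = -5*(-14 + N)*(3/2 + N))
-164*E(-16/14) = -164*(105 - 5*(-16/14)² + 125*(-16/14)/2) = -164*(105 - 5*(-16*1/14)² + 125*(-16*1/14)/2) = -164*(105 - 5*(-8/7)² + (125/2)*(-8/7)) = -164*(105 - 5*64/49 - 500/7) = -164*(105 - 320/49 - 500/7) = -164*1325/49 = -217300/49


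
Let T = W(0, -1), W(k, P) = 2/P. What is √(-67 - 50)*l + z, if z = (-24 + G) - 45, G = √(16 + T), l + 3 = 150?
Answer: -69 + √14 + 441*I*√13 ≈ -65.258 + 1590.0*I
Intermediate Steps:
T = -2 (T = 2/(-1) = 2*(-1) = -2)
l = 147 (l = -3 + 150 = 147)
G = √14 (G = √(16 - 2) = √14 ≈ 3.7417)
z = -69 + √14 (z = (-24 + √14) - 45 = -69 + √14 ≈ -65.258)
√(-67 - 50)*l + z = √(-67 - 50)*147 + (-69 + √14) = √(-117)*147 + (-69 + √14) = (3*I*√13)*147 + (-69 + √14) = 441*I*√13 + (-69 + √14) = -69 + √14 + 441*I*√13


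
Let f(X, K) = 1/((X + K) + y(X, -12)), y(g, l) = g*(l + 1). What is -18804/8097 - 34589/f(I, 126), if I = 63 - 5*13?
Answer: -13629940074/2699 ≈ -5.0500e+6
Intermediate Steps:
y(g, l) = g*(1 + l)
I = -2 (I = 63 - 1*65 = 63 - 65 = -2)
f(X, K) = 1/(K - 10*X) (f(X, K) = 1/((X + K) + X*(1 - 12)) = 1/((K + X) + X*(-11)) = 1/((K + X) - 11*X) = 1/(K - 10*X))
-18804/8097 - 34589/f(I, 126) = -18804/8097 - 34589/(1/(126 - 10*(-2))) = -18804*1/8097 - 34589/(1/(126 + 20)) = -6268/2699 - 34589/(1/146) = -6268/2699 - 34589/1/146 = -6268/2699 - 34589*146 = -6268/2699 - 5049994 = -13629940074/2699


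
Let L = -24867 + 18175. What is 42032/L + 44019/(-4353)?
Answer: -39795037/2427523 ≈ -16.393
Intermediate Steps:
L = -6692
42032/L + 44019/(-4353) = 42032/(-6692) + 44019/(-4353) = 42032*(-1/6692) + 44019*(-1/4353) = -10508/1673 - 14673/1451 = -39795037/2427523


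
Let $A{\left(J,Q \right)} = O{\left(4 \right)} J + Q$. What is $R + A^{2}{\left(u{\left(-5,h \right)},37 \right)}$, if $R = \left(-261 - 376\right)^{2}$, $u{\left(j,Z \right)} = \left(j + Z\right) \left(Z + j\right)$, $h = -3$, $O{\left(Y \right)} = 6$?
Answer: $583010$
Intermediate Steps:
$u{\left(j,Z \right)} = \left(Z + j\right)^{2}$ ($u{\left(j,Z \right)} = \left(Z + j\right) \left(Z + j\right) = \left(Z + j\right)^{2}$)
$A{\left(J,Q \right)} = Q + 6 J$ ($A{\left(J,Q \right)} = 6 J + Q = Q + 6 J$)
$R = 405769$ ($R = \left(-637\right)^{2} = 405769$)
$R + A^{2}{\left(u{\left(-5,h \right)},37 \right)} = 405769 + \left(37 + 6 \left(-3 - 5\right)^{2}\right)^{2} = 405769 + \left(37 + 6 \left(-8\right)^{2}\right)^{2} = 405769 + \left(37 + 6 \cdot 64\right)^{2} = 405769 + \left(37 + 384\right)^{2} = 405769 + 421^{2} = 405769 + 177241 = 583010$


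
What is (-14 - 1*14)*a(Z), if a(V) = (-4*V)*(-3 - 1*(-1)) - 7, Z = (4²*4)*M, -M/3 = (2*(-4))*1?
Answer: -343868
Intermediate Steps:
M = 24 (M = -3*2*(-4) = -(-24) = -3*(-8) = 24)
Z = 1536 (Z = (4²*4)*24 = (16*4)*24 = 64*24 = 1536)
a(V) = -7 + 8*V (a(V) = (-4*V)*(-3 + 1) - 7 = -4*V*(-2) - 7 = 8*V - 7 = -7 + 8*V)
(-14 - 1*14)*a(Z) = (-14 - 1*14)*(-7 + 8*1536) = (-14 - 14)*(-7 + 12288) = -28*12281 = -343868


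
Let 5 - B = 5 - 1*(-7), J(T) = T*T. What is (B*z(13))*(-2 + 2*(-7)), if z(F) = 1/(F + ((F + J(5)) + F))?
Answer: 7/4 ≈ 1.7500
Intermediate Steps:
J(T) = T²
B = -7 (B = 5 - (5 - 1*(-7)) = 5 - (5 + 7) = 5 - 1*12 = 5 - 12 = -7)
z(F) = 1/(25 + 3*F) (z(F) = 1/(F + ((F + 5²) + F)) = 1/(F + ((F + 25) + F)) = 1/(F + ((25 + F) + F)) = 1/(F + (25 + 2*F)) = 1/(25 + 3*F))
(B*z(13))*(-2 + 2*(-7)) = (-7/(25 + 3*13))*(-2 + 2*(-7)) = (-7/(25 + 39))*(-2 - 14) = -7/64*(-16) = 7/4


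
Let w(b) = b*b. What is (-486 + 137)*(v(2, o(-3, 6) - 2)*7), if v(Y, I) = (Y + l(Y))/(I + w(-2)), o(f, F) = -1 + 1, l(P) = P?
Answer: -4886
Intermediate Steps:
w(b) = b²
o(f, F) = 0
v(Y, I) = 2*Y/(4 + I) (v(Y, I) = (Y + Y)/(I + (-2)²) = (2*Y)/(I + 4) = (2*Y)/(4 + I) = 2*Y/(4 + I))
(-486 + 137)*(v(2, o(-3, 6) - 2)*7) = (-486 + 137)*((2*2/(4 + (0 - 2)))*7) = -349*2*2/(4 - 2)*7 = -349*2*2/2*7 = -349*2*2*(½)*7 = -698*7 = -349*14 = -4886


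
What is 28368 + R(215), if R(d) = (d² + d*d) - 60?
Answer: 120758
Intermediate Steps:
R(d) = -60 + 2*d² (R(d) = (d² + d²) - 60 = 2*d² - 60 = -60 + 2*d²)
28368 + R(215) = 28368 + (-60 + 2*215²) = 28368 + (-60 + 2*46225) = 28368 + (-60 + 92450) = 28368 + 92390 = 120758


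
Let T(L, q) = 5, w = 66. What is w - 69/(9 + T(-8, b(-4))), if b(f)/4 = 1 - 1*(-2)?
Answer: 855/14 ≈ 61.071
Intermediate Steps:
b(f) = 12 (b(f) = 4*(1 - 1*(-2)) = 4*(1 + 2) = 4*3 = 12)
w - 69/(9 + T(-8, b(-4))) = 66 - 69/(9 + 5) = 66 - 69/14 = 855/14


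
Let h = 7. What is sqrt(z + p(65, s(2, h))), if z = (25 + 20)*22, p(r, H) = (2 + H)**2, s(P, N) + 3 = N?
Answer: 3*sqrt(114) ≈ 32.031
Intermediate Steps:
s(P, N) = -3 + N
z = 990 (z = 45*22 = 990)
sqrt(z + p(65, s(2, h))) = sqrt(990 + (2 + (-3 + 7))**2) = sqrt(990 + (2 + 4)**2) = sqrt(990 + 6**2) = sqrt(990 + 36) = sqrt(1026) = 3*sqrt(114)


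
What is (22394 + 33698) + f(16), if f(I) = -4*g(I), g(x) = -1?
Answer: 56096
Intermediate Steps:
f(I) = 4 (f(I) = -4*(-1) = 4)
(22394 + 33698) + f(16) = (22394 + 33698) + 4 = 56092 + 4 = 56096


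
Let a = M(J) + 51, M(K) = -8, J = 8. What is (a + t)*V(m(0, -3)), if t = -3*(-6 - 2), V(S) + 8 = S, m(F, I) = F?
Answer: -536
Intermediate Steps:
V(S) = -8 + S
a = 43 (a = -8 + 51 = 43)
t = 24 (t = -3*(-8) = 24)
(a + t)*V(m(0, -3)) = (43 + 24)*(-8 + 0) = 67*(-8) = -536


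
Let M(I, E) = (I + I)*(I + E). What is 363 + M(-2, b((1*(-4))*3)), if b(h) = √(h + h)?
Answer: 371 - 8*I*√6 ≈ 371.0 - 19.596*I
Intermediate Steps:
b(h) = √2*√h (b(h) = √(2*h) = √2*√h)
M(I, E) = 2*I*(E + I) (M(I, E) = (2*I)*(E + I) = 2*I*(E + I))
363 + M(-2, b((1*(-4))*3)) = 363 + 2*(-2)*(√2*√((1*(-4))*3) - 2) = 363 + 2*(-2)*(√2*√(-4*3) - 2) = 363 + 2*(-2)*(√2*√(-12) - 2) = 363 + 2*(-2)*(√2*(2*I*√3) - 2) = 363 + 2*(-2)*(2*I*√6 - 2) = 363 + 2*(-2)*(-2 + 2*I*√6) = 363 + (8 - 8*I*√6) = 371 - 8*I*√6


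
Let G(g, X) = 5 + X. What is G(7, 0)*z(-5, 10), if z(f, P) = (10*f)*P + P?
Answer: -2450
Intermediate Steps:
z(f, P) = P + 10*P*f (z(f, P) = 10*P*f + P = P + 10*P*f)
G(7, 0)*z(-5, 10) = (5 + 0)*(10*(1 + 10*(-5))) = 5*(10*(1 - 50)) = 5*(10*(-49)) = 5*(-490) = -2450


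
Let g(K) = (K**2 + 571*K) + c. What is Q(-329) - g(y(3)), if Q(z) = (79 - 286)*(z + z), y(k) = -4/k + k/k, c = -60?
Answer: 1228106/9 ≈ 1.3646e+5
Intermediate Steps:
y(k) = 1 - 4/k (y(k) = -4/k + 1 = 1 - 4/k)
Q(z) = -414*z
g(K) = -60 + K**2 + 571*K (g(K) = (K**2 + 571*K) - 60 = -60 + K**2 + 571*K)
Q(-329) - g(y(3)) = -414*(-329) - (-60 + ((-4 + 3)/3)**2 + 571*((-4 + 3)/3)) = 136206 - (-60 + ((1/3)*(-1))**2 + 571*((1/3)*(-1))) = 136206 - (-60 + (-1/3)**2 + 571*(-1/3)) = 136206 - (-60 + 1/9 - 571/3) = 136206 - 1*(-2252/9) = 136206 + 2252/9 = 1228106/9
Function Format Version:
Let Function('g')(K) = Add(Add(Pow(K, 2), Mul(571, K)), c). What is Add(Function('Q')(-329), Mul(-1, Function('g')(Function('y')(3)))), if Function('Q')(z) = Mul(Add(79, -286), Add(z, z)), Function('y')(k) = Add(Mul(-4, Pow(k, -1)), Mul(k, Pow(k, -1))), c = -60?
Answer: Rational(1228106, 9) ≈ 1.3646e+5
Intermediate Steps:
Function('y')(k) = Add(1, Mul(-4, Pow(k, -1))) (Function('y')(k) = Add(Mul(-4, Pow(k, -1)), 1) = Add(1, Mul(-4, Pow(k, -1))))
Function('Q')(z) = Mul(-414, z) (Function('Q')(z) = Mul(-207, Mul(2, z)) = Mul(-414, z))
Function('g')(K) = Add(-60, Pow(K, 2), Mul(571, K)) (Function('g')(K) = Add(Add(Pow(K, 2), Mul(571, K)), -60) = Add(-60, Pow(K, 2), Mul(571, K)))
Add(Function('Q')(-329), Mul(-1, Function('g')(Function('y')(3)))) = Add(Mul(-414, -329), Mul(-1, Add(-60, Pow(Mul(Pow(3, -1), Add(-4, 3)), 2), Mul(571, Mul(Pow(3, -1), Add(-4, 3)))))) = Add(136206, Mul(-1, Add(-60, Pow(Mul(Rational(1, 3), -1), 2), Mul(571, Mul(Rational(1, 3), -1))))) = Add(136206, Mul(-1, Add(-60, Pow(Rational(-1, 3), 2), Mul(571, Rational(-1, 3))))) = Add(136206, Mul(-1, Add(-60, Rational(1, 9), Rational(-571, 3)))) = Add(136206, Mul(-1, Rational(-2252, 9))) = Add(136206, Rational(2252, 9)) = Rational(1228106, 9)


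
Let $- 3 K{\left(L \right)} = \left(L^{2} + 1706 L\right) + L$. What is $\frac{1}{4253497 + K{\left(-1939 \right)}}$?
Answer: $\frac{3}{12310643} \approx 2.4369 \cdot 10^{-7}$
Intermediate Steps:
$K{\left(L \right)} = - 569 L - \frac{L^{2}}{3}$ ($K{\left(L \right)} = - \frac{\left(L^{2} + 1706 L\right) + L}{3} = - \frac{L^{2} + 1707 L}{3} = - 569 L - \frac{L^{2}}{3}$)
$\frac{1}{4253497 + K{\left(-1939 \right)}} = \frac{1}{4253497 - - \frac{1939 \left(1707 - 1939\right)}{3}} = \frac{1}{4253497 - \left(- \frac{1939}{3}\right) \left(-232\right)} = \frac{1}{4253497 - \frac{449848}{3}} = \frac{1}{\frac{12310643}{3}} = \frac{3}{12310643}$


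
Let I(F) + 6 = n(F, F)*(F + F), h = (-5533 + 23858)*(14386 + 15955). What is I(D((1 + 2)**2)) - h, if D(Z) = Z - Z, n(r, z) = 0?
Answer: -555998831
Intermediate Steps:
D(Z) = 0
h = 555998825 (h = 18325*30341 = 555998825)
I(F) = -6 (I(F) = -6 + 0*(F + F) = -6 + 0*(2*F) = -6 + 0 = -6)
I(D((1 + 2)**2)) - h = -6 - 1*555998825 = -6 - 555998825 = -555998831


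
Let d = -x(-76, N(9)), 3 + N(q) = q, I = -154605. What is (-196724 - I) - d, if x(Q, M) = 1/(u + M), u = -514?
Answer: -21396453/508 ≈ -42119.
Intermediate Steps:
N(q) = -3 + q
x(Q, M) = 1/(-514 + M)
d = 1/508 (d = -1/(-514 + (-3 + 9)) = -1/(-514 + 6) = -1/(-508) = -1*(-1/508) = 1/508 ≈ 0.0019685)
(-196724 - I) - d = (-196724 - 1*(-154605)) - 1*1/508 = (-196724 + 154605) - 1/508 = -42119 - 1/508 = -21396453/508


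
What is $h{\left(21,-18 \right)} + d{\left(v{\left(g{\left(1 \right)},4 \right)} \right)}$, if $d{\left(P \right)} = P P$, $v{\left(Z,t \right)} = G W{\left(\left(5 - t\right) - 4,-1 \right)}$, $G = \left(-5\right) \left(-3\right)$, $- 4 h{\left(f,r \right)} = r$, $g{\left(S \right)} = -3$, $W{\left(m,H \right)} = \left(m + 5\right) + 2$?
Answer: $\frac{7209}{2} \approx 3604.5$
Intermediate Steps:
$W{\left(m,H \right)} = 7 + m$ ($W{\left(m,H \right)} = \left(5 + m\right) + 2 = 7 + m$)
$h{\left(f,r \right)} = - \frac{r}{4}$
$G = 15$
$v{\left(Z,t \right)} = 120 - 15 t$ ($v{\left(Z,t \right)} = 15 \left(7 - \left(-1 + t\right)\right) = 15 \left(8 - t\right) = 120 - 15 t$)
$d{\left(P \right)} = P^{2}$
$h{\left(21,-18 \right)} + d{\left(v{\left(g{\left(1 \right)},4 \right)} \right)} = \left(- \frac{1}{4}\right) \left(-18\right) + \left(120 - 60\right)^{2} = \frac{9}{2} + \left(120 - 60\right)^{2} = \frac{9}{2} + 60^{2} = \frac{9}{2} + 3600 = \frac{7209}{2}$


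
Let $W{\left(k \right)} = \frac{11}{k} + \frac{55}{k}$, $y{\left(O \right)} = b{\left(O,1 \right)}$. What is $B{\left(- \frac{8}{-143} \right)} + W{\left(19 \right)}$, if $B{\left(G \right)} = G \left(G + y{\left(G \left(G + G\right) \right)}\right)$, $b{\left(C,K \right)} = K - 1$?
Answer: $\frac{1350850}{388531} \approx 3.4768$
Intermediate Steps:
$b{\left(C,K \right)} = -1 + K$
$y{\left(O \right)} = 0$ ($y{\left(O \right)} = -1 + 1 = 0$)
$W{\left(k \right)} = \frac{66}{k}$
$B{\left(G \right)} = G^{2}$ ($B{\left(G \right)} = G \left(G + 0\right) = G G = G^{2}$)
$B{\left(- \frac{8}{-143} \right)} + W{\left(19 \right)} = \left(- \frac{8}{-143}\right)^{2} + \frac{66}{19} = \left(\left(-8\right) \left(- \frac{1}{143}\right)\right)^{2} + 66 \cdot \frac{1}{19} = \left(\frac{8}{143}\right)^{2} + \frac{66}{19} = \frac{64}{20449} + \frac{66}{19} = \frac{1350850}{388531}$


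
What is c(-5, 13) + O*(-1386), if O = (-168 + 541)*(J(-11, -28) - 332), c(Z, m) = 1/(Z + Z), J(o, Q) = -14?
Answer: 1788743879/10 ≈ 1.7887e+8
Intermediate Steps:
c(Z, m) = 1/(2*Z)
O = -129058 (O = (-168 + 541)*(-14 - 332) = 373*(-346) = -129058)
c(-5, 13) + O*(-1386) = (½)/(-5) - 129058*(-1386) = (½)*(-⅕) + 178874388 = -⅒ + 178874388 = 1788743879/10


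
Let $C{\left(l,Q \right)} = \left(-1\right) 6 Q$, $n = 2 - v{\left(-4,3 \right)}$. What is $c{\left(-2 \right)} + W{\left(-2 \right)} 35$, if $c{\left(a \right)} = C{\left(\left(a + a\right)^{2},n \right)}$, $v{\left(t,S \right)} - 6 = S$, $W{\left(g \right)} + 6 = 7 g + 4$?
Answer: $-518$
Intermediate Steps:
$W{\left(g \right)} = -2 + 7 g$ ($W{\left(g \right)} = -6 + \left(7 g + 4\right) = -6 + \left(4 + 7 g\right) = -2 + 7 g$)
$v{\left(t,S \right)} = 6 + S$
$n = -7$ ($n = 2 - \left(6 + 3\right) = 2 - 9 = -7$)
$C{\left(l,Q \right)} = - 6 Q$
$c{\left(a \right)} = 42$ ($c{\left(a \right)} = \left(-6\right) \left(-7\right) = 42$)
$c{\left(-2 \right)} + W{\left(-2 \right)} 35 = 42 + \left(-2 + 7 \left(-2\right)\right) 35 = 42 + \left(-2 - 14\right) 35 = 42 - 560 = -518$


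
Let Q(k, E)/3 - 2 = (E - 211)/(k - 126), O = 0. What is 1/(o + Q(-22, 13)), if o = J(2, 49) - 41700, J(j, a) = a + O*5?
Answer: -74/3081433 ≈ -2.4015e-5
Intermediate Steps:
J(j, a) = a (J(j, a) = a + 0*5 = a + 0 = a)
Q(k, E) = 6 + 3*(-211 + E)/(-126 + k) (Q(k, E) = 6 + 3*((E - 211)/(k - 126)) = 6 + 3*((-211 + E)/(-126 + k)) = 6 + 3*(-211 + E)/(-126 + k))
o = -41651 (o = 49 - 41700 = -41651)
1/(o + Q(-22, 13)) = 1/(-41651 + 3*(-463 + 13 + 2*(-22))/(-126 - 22)) = 1/(-41651 + 3*(-463 + 13 - 44)/(-148)) = 1/(-41651 + 3*(-1/148)*(-494)) = 1/(-41651 + 741/74) = 1/(-3081433/74) = -74/3081433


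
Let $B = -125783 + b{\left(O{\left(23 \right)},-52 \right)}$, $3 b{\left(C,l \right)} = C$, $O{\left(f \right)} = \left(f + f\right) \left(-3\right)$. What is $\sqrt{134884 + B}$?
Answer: $\sqrt{9055} \approx 95.158$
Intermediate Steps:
$O{\left(f \right)} = - 6 f$ ($O{\left(f \right)} = 2 f \left(-3\right) = - 6 f$)
$b{\left(C,l \right)} = \frac{C}{3}$
$B = -125829$ ($B = -125783 + \frac{\left(-6\right) 23}{3} = -125783 + \frac{1}{3} \left(-138\right) = -125783 - 46 = -125829$)
$\sqrt{134884 + B} = \sqrt{134884 - 125829} = \sqrt{9055}$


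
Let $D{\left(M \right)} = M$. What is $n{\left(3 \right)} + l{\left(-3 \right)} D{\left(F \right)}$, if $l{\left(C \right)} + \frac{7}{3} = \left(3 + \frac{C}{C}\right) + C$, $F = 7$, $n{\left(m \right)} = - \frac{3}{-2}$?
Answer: $- \frac{47}{6} \approx -7.8333$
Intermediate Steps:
$n{\left(m \right)} = \frac{3}{2}$ ($n{\left(m \right)} = \left(-3\right) \left(- \frac{1}{2}\right) = \frac{3}{2}$)
$l{\left(C \right)} = \frac{5}{3} + C$ ($l{\left(C \right)} = - \frac{7}{3} + \left(\left(3 + \frac{C}{C}\right) + C\right) = - \frac{7}{3} + \left(\left(3 + 1\right) + C\right) = - \frac{7}{3} + \left(4 + C\right) = \frac{5}{3} + C$)
$n{\left(3 \right)} + l{\left(-3 \right)} D{\left(F \right)} = \frac{3}{2} + \left(\frac{5}{3} - 3\right) 7 = \frac{3}{2} - \frac{28}{3} = - \frac{47}{6}$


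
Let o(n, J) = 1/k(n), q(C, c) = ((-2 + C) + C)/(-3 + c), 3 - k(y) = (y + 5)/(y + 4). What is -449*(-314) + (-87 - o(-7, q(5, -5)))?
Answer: 986290/7 ≈ 1.4090e+5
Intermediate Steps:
k(y) = 3 - (5 + y)/(4 + y) (k(y) = 3 - (y + 5)/(y + 4) = 3 - (5 + y)/(4 + y))
q(C, c) = (-2 + 2*C)/(-3 + c)
o(n, J) = (4 + n)/(7 + 2*n) (o(n, J) = 1/((7 + 2*n)/(4 + n)) = (4 + n)/(7 + 2*n))
-449*(-314) + (-87 - o(-7, q(5, -5))) = -449*(-314) + (-87 - (4 - 7)/(7 + 2*(-7))) = 140986 + (-87 - (-3)/(7 - 14)) = 140986 + (-87 - (-3)/(-7)) = 140986 + (-87 - (-1)*(-3)/7) = 140986 + (-87 - 1*3/7) = 140986 + (-87 - 3/7) = 140986 - 612/7 = 986290/7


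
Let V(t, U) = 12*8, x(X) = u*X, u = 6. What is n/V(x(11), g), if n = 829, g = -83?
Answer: 829/96 ≈ 8.6354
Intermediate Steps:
x(X) = 6*X
V(t, U) = 96
n/V(x(11), g) = 829/96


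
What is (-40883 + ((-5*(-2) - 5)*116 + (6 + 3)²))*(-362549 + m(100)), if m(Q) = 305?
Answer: 14570178168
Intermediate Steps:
(-40883 + ((-5*(-2) - 5)*116 + (6 + 3)²))*(-362549 + m(100)) = (-40883 + ((-5*(-2) - 5)*116 + (6 + 3)²))*(-362549 + 305) = (-40883 + ((10 - 5)*116 + 9²))*(-362244) = (-40883 + (5*116 + 81))*(-362244) = (-40883 + (580 + 81))*(-362244) = (-40883 + 661)*(-362244) = -40222*(-362244) = 14570178168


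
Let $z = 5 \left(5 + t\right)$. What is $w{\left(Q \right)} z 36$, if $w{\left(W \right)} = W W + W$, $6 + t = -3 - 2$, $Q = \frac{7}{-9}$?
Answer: $\frac{560}{3} \approx 186.67$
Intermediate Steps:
$Q = - \frac{7}{9}$ ($Q = 7 \left(- \frac{1}{9}\right) = - \frac{7}{9} \approx -0.77778$)
$t = -11$ ($t = -6 - 5 = -11$)
$w{\left(W \right)} = W + W^{2}$ ($w{\left(W \right)} = W^{2} + W = W + W^{2}$)
$z = -30$ ($z = 5 \left(5 - 11\right) = 5 \left(-6\right) = -30$)
$w{\left(Q \right)} z 36 = - \frac{7 \left(1 - \frac{7}{9}\right)}{9} \left(-30\right) 36 = \left(- \frac{7}{9}\right) \frac{2}{9} \left(-30\right) 36 = \left(- \frac{14}{81}\right) \left(-30\right) 36 = \frac{140}{27} \cdot 36 = \frac{560}{3}$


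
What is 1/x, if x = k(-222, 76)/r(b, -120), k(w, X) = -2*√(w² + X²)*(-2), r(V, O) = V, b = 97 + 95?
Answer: 24*√13765/13765 ≈ 0.20456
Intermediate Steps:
b = 192
k(w, X) = 4*√(X² + w²) (k(w, X) = -2*√(X² + w²)*(-2) = 4*√(X² + w²))
x = √13765/24 (x = (4*√(76² + (-222)²))/192 = (4*√(5776 + 49284))*(1/192) = (4*√55060)*(1/192) = (4*(2*√13765))*(1/192) = (8*√13765)*(1/192) = √13765/24 ≈ 4.8885)
1/x = 1/(√13765/24) = 24*√13765/13765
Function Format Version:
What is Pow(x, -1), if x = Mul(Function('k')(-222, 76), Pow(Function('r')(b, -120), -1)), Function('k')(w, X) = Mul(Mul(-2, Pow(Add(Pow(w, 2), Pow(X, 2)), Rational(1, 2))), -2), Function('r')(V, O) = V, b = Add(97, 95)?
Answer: Mul(Rational(24, 13765), Pow(13765, Rational(1, 2))) ≈ 0.20456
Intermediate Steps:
b = 192
Function('k')(w, X) = Mul(4, Pow(Add(Pow(X, 2), Pow(w, 2)), Rational(1, 2))) (Function('k')(w, X) = Mul(Mul(-2, Pow(Add(Pow(X, 2), Pow(w, 2)), Rational(1, 2))), -2) = Mul(4, Pow(Add(Pow(X, 2), Pow(w, 2)), Rational(1, 2))))
x = Mul(Rational(1, 24), Pow(13765, Rational(1, 2))) (x = Mul(Mul(4, Pow(Add(Pow(76, 2), Pow(-222, 2)), Rational(1, 2))), Pow(192, -1)) = Mul(Mul(4, Pow(Add(5776, 49284), Rational(1, 2))), Rational(1, 192)) = Mul(Mul(4, Pow(55060, Rational(1, 2))), Rational(1, 192)) = Mul(Mul(4, Mul(2, Pow(13765, Rational(1, 2)))), Rational(1, 192)) = Mul(Mul(8, Pow(13765, Rational(1, 2))), Rational(1, 192)) = Mul(Rational(1, 24), Pow(13765, Rational(1, 2))) ≈ 4.8885)
Pow(x, -1) = Pow(Mul(Rational(1, 24), Pow(13765, Rational(1, 2))), -1) = Mul(Rational(24, 13765), Pow(13765, Rational(1, 2)))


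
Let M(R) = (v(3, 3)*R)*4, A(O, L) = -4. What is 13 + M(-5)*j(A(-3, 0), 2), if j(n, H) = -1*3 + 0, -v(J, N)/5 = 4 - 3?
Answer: -287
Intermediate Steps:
v(J, N) = -5 (v(J, N) = -5*(4 - 3) = -5*1 = -5)
M(R) = -20*R (M(R) = -5*R*4 = -20*R)
j(n, H) = -3 (j(n, H) = -3 + 0 = -3)
13 + M(-5)*j(A(-3, 0), 2) = 13 - 20*(-5)*(-3) = 13 + 100*(-3) = 13 - 300 = -287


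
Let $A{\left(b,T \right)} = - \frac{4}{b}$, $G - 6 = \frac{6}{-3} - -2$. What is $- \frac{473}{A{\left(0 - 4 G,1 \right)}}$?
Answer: $-2838$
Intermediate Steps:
$G = 6$ ($G = 6 + \left(\frac{6}{-3} - -2\right) = 6 + \left(6 \left(- \frac{1}{3}\right) + 2\right) = 6 + \left(-2 + 2\right) = 6 + 0 = 6$)
$- \frac{473}{A{\left(0 - 4 G,1 \right)}} = - \frac{473}{\left(-4\right) \frac{1}{0 - 24}} = - \frac{473}{\left(-4\right) \frac{1}{-24}} = - \frac{473}{\left(-4\right) \left(- \frac{1}{24}\right)} = - 473 \frac{1}{\frac{1}{6}} = \left(-473\right) 6 = -2838$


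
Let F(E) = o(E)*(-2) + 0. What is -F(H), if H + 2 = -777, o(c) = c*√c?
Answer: -1558*I*√779 ≈ -43485.0*I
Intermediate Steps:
o(c) = c^(3/2)
H = -779 (H = -2 - 777 = -779)
F(E) = -2*E^(3/2) (F(E) = E^(3/2)*(-2) + 0 = -2*E^(3/2) + 0 = -2*E^(3/2))
-F(H) = -(-2)*(-779)^(3/2) = -(-2)*(-779*I*√779) = -1558*I*√779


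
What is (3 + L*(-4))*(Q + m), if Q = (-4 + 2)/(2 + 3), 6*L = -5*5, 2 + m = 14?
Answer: 3422/15 ≈ 228.13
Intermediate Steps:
m = 12 (m = -2 + 14 = 12)
L = -25/6 (L = (-5*5)/6 = (1/6)*(-25) = -25/6 ≈ -4.1667)
Q = -2/5 ≈ -0.40000
(3 + L*(-4))*(Q + m) = (3 - 25/6*(-4))*(-2/5 + 12) = (3 + 50/3)*(58/5) = (59/3)*(58/5) = 3422/15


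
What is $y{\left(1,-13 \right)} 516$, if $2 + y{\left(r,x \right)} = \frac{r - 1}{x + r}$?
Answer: $-1032$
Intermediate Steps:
$y{\left(r,x \right)} = -2 + \frac{-1 + r}{r + x}$ ($y{\left(r,x \right)} = -2 + \frac{r - 1}{x + r} = -2 + \frac{-1 + r}{r + x}$)
$y{\left(1,-13 \right)} 516 = \frac{-1 - 1 - -26}{1 - 13} \cdot 516 = \frac{-1 - 1 + 26}{-12} \cdot 516 = \left(- \frac{1}{12}\right) 24 \cdot 516 = \left(-2\right) 516 = -1032$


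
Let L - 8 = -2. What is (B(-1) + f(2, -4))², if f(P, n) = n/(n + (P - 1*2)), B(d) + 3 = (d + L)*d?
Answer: 49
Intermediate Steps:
L = 6 (L = 8 - 2 = 6)
B(d) = -3 + d*(6 + d) (B(d) = -3 + (d + 6)*d = -3 + (6 + d)*d = -3 + d*(6 + d))
f(P, n) = n/(-2 + P + n) (f(P, n) = n/(n + (P - 2)) = n/(n + (-2 + P)) = n/(-2 + P + n))
(B(-1) + f(2, -4))² = ((-3 + (-1)² + 6*(-1)) - 4/(-2 + 2 - 4))² = ((-3 + 1 - 6) - 4/(-4))² = (-8 - 4*(-¼))² = (-8 + 1)² = (-7)² = 49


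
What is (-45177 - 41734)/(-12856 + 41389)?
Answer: -86911/28533 ≈ -3.0460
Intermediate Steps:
(-45177 - 41734)/(-12856 + 41389) = -86911/28533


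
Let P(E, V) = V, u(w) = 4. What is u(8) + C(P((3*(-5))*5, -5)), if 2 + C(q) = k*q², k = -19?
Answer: -473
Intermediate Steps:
C(q) = -2 - 19*q²
u(8) + C(P((3*(-5))*5, -5)) = 4 + (-2 - 19*(-5)²) = 4 + (-2 - 19*25) = 4 + (-2 - 475) = 4 - 477 = -473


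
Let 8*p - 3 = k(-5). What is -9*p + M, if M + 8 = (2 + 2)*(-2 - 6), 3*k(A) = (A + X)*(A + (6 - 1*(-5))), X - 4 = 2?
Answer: -365/8 ≈ -45.625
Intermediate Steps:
X = 6 (X = 4 + 2 = 6)
k(A) = (6 + A)*(11 + A)/3 (k(A) = ((A + 6)*(A + (6 - 1*(-5))))/3 = ((6 + A)*(A + (6 + 5)))/3 = ((6 + A)*(A + 11))/3 = ((6 + A)*(11 + A))/3 = (6 + A)*(11 + A)/3)
p = 5/8 (p = 3/8 + (22 + (⅓)*(-5)² + (17/3)*(-5))/8 = 3/8 + (22 + (⅓)*25 - 85/3)/8 = 3/8 + (22 + 25/3 - 85/3)/8 = 3/8 + (⅛)*2 = 3/8 + ¼ = 5/8 ≈ 0.62500)
M = -40 (M = -8 + (2 + 2)*(-2 - 6) = -8 + 4*(-8) = -8 - 32 = -40)
-9*p + M = -9*5/8 - 40 = -45/8 - 40 = -365/8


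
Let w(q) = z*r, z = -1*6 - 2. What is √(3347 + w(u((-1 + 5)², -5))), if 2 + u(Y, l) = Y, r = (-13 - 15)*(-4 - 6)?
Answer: 3*√123 ≈ 33.272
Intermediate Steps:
r = 280 (r = -28*(-10) = 280)
u(Y, l) = -2 + Y
z = -8 (z = -6 - 2 = -8)
w(q) = -2240 (w(q) = -8*280 = -2240)
√(3347 + w(u((-1 + 5)², -5))) = √(3347 - 2240) = √1107 = 3*√123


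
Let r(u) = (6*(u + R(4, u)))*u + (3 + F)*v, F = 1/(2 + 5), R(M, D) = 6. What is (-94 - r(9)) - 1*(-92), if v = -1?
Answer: -5662/7 ≈ -808.86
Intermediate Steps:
F = ⅐ (F = 1/7 = ⅐ ≈ 0.14286)
r(u) = -22/7 + u*(36 + 6*u) (r(u) = (6*(u + 6))*u + (3 + ⅐)*(-1) = (6*(6 + u))*u + (22/7)*(-1) = (36 + 6*u)*u - 22/7 = u*(36 + 6*u) - 22/7 = -22/7 + u*(36 + 6*u))
(-94 - r(9)) - 1*(-92) = (-94 - (-22/7 + 6*9² + 36*9)) - 1*(-92) = (-94 - (-22/7 + 6*81 + 324)) + 92 = (-94 - (-22/7 + 486 + 324)) + 92 = (-94 - 1*5648/7) + 92 = (-94 - 5648/7) + 92 = -6306/7 + 92 = -5662/7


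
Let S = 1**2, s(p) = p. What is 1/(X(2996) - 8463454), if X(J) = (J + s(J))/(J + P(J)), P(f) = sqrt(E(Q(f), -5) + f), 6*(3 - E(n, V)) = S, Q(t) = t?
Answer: -227828100237785/1928212190461399005998 + 1498*sqrt(107958)/964106095230699502999 ≈ -1.1816e-7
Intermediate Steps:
S = 1
E(n, V) = 17/6 (E(n, V) = 3 - 1/6*1 = 3 - 1/6 = 17/6)
P(f) = sqrt(17/6 + f)
X(J) = 2*J/(J + sqrt(102 + 36*J)/6) (X(J) = (J + J)/(J + sqrt(102 + 36*J)/6) = (2*J)/(J + sqrt(102 + 36*J)/6) = 2*J/(J + sqrt(102 + 36*J)/6))
1/(X(2996) - 8463454) = 1/(12*2996/(6*2996 + sqrt(6)*sqrt(17 + 6*2996)) - 8463454) = 1/(12*2996/(17976 + sqrt(6)*sqrt(17 + 17976)) - 8463454) = 1/(12*2996/(17976 + sqrt(6)*sqrt(17993)) - 8463454) = 1/(12*2996/(17976 + sqrt(107958)) - 8463454) = 1/(35952/(17976 + sqrt(107958)) - 8463454) = 1/(-8463454 + 35952/(17976 + sqrt(107958)))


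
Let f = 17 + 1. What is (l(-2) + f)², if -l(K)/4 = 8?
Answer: 196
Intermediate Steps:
f = 18
l(K) = -32 (l(K) = -4*8 = -32)
(l(-2) + f)² = (-32 + 18)² = (-14)² = 196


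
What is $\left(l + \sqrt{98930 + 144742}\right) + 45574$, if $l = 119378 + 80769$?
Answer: $245721 + 2 \sqrt{60918} \approx 2.4621 \cdot 10^{5}$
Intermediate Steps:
$l = 200147$
$\left(l + \sqrt{98930 + 144742}\right) + 45574 = \left(200147 + \sqrt{98930 + 144742}\right) + 45574 = \left(200147 + \sqrt{243672}\right) + 45574 = \left(200147 + 2 \sqrt{60918}\right) + 45574 = 245721 + 2 \sqrt{60918}$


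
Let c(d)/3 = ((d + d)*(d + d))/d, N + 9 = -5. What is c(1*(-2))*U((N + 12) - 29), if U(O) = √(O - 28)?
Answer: -24*I*√59 ≈ -184.35*I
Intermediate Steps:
N = -14 (N = -9 - 5 = -14)
U(O) = √(-28 + O)
c(d) = 12*d (c(d) = 3*(((d + d)*(d + d))/d) = 3*(((2*d)*(2*d))/d) = 3*((4*d²)/d) = 3*(4*d) = 12*d)
c(1*(-2))*U((N + 12) - 29) = (12*(1*(-2)))*√(-28 + ((-14 + 12) - 29)) = (12*(-2))*√(-28 + (-2 - 29)) = -24*√(-28 - 31) = -24*I*√59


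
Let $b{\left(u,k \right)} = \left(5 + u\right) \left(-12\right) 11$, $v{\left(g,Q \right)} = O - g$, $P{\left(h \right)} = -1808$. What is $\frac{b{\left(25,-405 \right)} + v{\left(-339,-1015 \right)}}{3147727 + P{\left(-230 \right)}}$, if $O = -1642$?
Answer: $- \frac{5263}{3145919} \approx -0.001673$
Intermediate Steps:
$v{\left(g,Q \right)} = -1642 - g$
$b{\left(u,k \right)} = -660 - 132 u$ ($b{\left(u,k \right)} = \left(-60 - 12 u\right) 11 = -660 - 132 u$)
$\frac{b{\left(25,-405 \right)} + v{\left(-339,-1015 \right)}}{3147727 + P{\left(-230 \right)}} = \frac{\left(-660 - 3300\right) - 1303}{3147727 - 1808} = \frac{\left(-660 - 3300\right) + \left(-1642 + 339\right)}{3145919} = \left(-3960 - 1303\right) \frac{1}{3145919} = \left(-5263\right) \frac{1}{3145919} = - \frac{5263}{3145919}$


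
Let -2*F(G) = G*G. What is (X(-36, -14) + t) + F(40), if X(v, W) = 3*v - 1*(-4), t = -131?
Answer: -1035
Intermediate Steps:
F(G) = -G²/2 (F(G) = -G*G/2 = -G²/2)
X(v, W) = 4 + 3*v (X(v, W) = 3*v + 4 = 4 + 3*v)
(X(-36, -14) + t) + F(40) = ((4 + 3*(-36)) - 131) - ½*40² = ((4 - 108) - 131) - ½*1600 = (-104 - 131) - 800 = -235 - 800 = -1035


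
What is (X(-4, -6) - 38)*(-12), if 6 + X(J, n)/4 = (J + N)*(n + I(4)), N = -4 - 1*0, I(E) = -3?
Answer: -2712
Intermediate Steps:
N = -4 (N = -4 + 0 = -4)
X(J, n) = -24 + 4*(-4 + J)*(-3 + n) (X(J, n) = -24 + 4*((J - 4)*(n - 3)) = -24 + 4*((-4 + J)*(-3 + n)) = -24 + 4*(-4 + J)*(-3 + n))
(X(-4, -6) - 38)*(-12) = ((24 - 16*(-6) - 12*(-4) + 4*(-4)*(-6)) - 38)*(-12) = ((24 + 96 + 48 + 96) - 38)*(-12) = (264 - 38)*(-12) = 226*(-12) = -2712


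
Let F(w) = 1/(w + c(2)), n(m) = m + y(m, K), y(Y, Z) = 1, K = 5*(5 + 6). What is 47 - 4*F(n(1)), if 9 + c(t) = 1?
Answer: 143/3 ≈ 47.667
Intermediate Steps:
K = 55 (K = 5*11 = 55)
c(t) = -8 (c(t) = -9 + 1 = -8)
n(m) = 1 + m (n(m) = m + 1 = 1 + m)
F(w) = 1/(-8 + w) (F(w) = 1/(w - 8) = 1/(-8 + w))
47 - 4*F(n(1)) = 47 - 4/(-8 + (1 + 1)) = 47 - 4/(-8 + 2) = 47 - 4/(-6) = 47 - 4*(-1/6) = 47 + 2/3 = 143/3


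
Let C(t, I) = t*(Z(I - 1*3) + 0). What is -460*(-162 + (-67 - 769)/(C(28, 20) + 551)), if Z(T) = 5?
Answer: 51877880/691 ≈ 75077.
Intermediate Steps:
C(t, I) = 5*t (C(t, I) = t*(5 + 0) = t*5 = 5*t)
-460*(-162 + (-67 - 769)/(C(28, 20) + 551)) = -460*(-162 + (-67 - 769)/(5*28 + 551)) = -460*(-162 - 836/(140 + 551)) = -460*(-162 - 836/691) = -460*(-112778/691) = 51877880/691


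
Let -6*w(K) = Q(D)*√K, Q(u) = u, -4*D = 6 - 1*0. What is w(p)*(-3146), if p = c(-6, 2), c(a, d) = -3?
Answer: -1573*I*√3/2 ≈ -1362.3*I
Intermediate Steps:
p = -3
D = -3/2 (D = -(6 - 1*0)/4 = -(6 + 0)/4 = -¼*6 = -3/2 ≈ -1.5000)
w(K) = √K/4 (w(K) = -(-1)*√K/4 = √K/4)
w(p)*(-3146) = (√(-3)/4)*(-3146) = ((I*√3)/4)*(-3146) = (I*√3/4)*(-3146) = -1573*I*√3/2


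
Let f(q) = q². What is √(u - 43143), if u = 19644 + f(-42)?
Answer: 3*I*√2415 ≈ 147.43*I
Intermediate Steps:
u = 21408 (u = 19644 + (-42)² = 19644 + 1764 = 21408)
√(u - 43143) = √(21408 - 43143) = √(-21735) = 3*I*√2415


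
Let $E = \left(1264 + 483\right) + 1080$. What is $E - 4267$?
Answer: $-1440$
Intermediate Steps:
$E = 2827$ ($E = 1747 + 1080 = 2827$)
$E - 4267 = 2827 - 4267 = -1440$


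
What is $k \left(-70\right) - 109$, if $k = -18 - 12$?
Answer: $1991$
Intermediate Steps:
$k = -30$ ($k = -18 - 12 = -30$)
$k \left(-70\right) - 109 = \left(-30\right) \left(-70\right) - 109 = 2100 - 109 = 1991$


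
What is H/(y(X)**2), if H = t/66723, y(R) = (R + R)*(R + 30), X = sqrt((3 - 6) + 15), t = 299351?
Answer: 5687669/52614021312 - 1496755*sqrt(3)/105228042624 ≈ 8.3465e-5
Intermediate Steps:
X = 2*sqrt(3) (X = sqrt(-3 + 15) = sqrt(12) = 2*sqrt(3) ≈ 3.4641)
y(R) = 2*R*(30 + R) (y(R) = (2*R)*(30 + R) = 2*R*(30 + R))
H = 299351/66723 ≈ 4.4865
H/(y(X)**2) = 299351/(66723*((2*(2*sqrt(3))*(30 + 2*sqrt(3)))**2)) = 299351/(66723*((4*sqrt(3)*(30 + 2*sqrt(3)))**2)) = 299351/(66723*((48*(30 + 2*sqrt(3))**2))) = 299351*(1/(48*(30 + 2*sqrt(3))**2))/66723 = 299351/(3202704*(30 + 2*sqrt(3))**2)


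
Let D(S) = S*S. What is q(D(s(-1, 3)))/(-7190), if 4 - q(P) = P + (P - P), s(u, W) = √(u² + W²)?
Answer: 3/3595 ≈ 0.00083449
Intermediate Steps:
s(u, W) = √(W² + u²)
D(S) = S²
q(P) = 4 - P (q(P) = 4 - (P + (P - P)) = 4 - (P + 0) = 4 - P)
q(D(s(-1, 3)))/(-7190) = (4 - (√(3² + (-1)²))²)/(-7190) = (4 - (√(9 + 1))²)*(-1/7190) = (4 - (√10)²)*(-1/7190) = (4 - 1*10)*(-1/7190) = (4 - 10)*(-1/7190) = -6*(-1/7190) = 3/3595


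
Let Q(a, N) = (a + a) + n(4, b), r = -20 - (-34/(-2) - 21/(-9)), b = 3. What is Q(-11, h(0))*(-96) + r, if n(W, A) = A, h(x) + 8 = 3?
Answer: 5354/3 ≈ 1784.7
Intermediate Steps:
h(x) = -5 (h(x) = -8 + 3 = -5)
r = -118/3 (r = -20 - (-34*(-1/2) - 21*(-1/9)) = -20 - (17 + 7/3) = -20 - 1*58/3 = -20 - 58/3 = -118/3 ≈ -39.333)
Q(a, N) = 3 + 2*a (Q(a, N) = (a + a) + 3 = 2*a + 3 = 3 + 2*a)
Q(-11, h(0))*(-96) + r = (3 + 2*(-11))*(-96) - 118/3 = (3 - 22)*(-96) - 118/3 = -19*(-96) - 118/3 = 1824 - 118/3 = 5354/3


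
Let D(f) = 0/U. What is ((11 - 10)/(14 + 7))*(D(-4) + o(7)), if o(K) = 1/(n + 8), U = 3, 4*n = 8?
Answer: 1/210 ≈ 0.0047619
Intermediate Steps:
n = 2 (n = (¼)*8 = 2)
o(K) = ⅒ (o(K) = 1/(2 + 8) = 1/10 = ⅒)
D(f) = 0 (D(f) = 0/3 = 0*(⅓) = 0)
((11 - 10)/(14 + 7))*(D(-4) + o(7)) = ((11 - 10)/(14 + 7))*(0 + ⅒) = (1/21)*(⅒) = 1/210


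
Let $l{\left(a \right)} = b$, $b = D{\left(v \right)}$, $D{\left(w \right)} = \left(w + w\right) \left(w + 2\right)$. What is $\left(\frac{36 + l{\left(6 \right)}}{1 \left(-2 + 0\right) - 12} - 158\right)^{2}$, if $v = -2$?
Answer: $\frac{1263376}{49} \approx 25783.0$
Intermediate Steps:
$D{\left(w \right)} = 2 w \left(2 + w\right)$
$b = 0$ ($b = 2 \left(-2\right) \left(2 - 2\right) = 2 \left(-2\right) 0 = 0$)
$l{\left(a \right)} = 0$
$\left(\frac{36 + l{\left(6 \right)}}{1 \left(-2 + 0\right) - 12} - 158\right)^{2} = \left(\frac{36 + 0}{1 \left(-2 + 0\right) - 12} - 158\right)^{2} = \left(\frac{36}{1 \left(-2\right) - 12} - 158\right)^{2} = \left(\frac{36}{-2 - 12} - 158\right)^{2} = \left(\frac{36}{-14} - 158\right)^{2} = \left(36 \left(- \frac{1}{14}\right) - 158\right)^{2} = \left(- \frac{18}{7} - 158\right)^{2} = \left(- \frac{1124}{7}\right)^{2} = \frac{1263376}{49}$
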